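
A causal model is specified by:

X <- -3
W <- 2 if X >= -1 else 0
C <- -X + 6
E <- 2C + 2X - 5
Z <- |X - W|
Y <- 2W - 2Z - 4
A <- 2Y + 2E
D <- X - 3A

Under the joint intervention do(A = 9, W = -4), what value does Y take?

Under do(A = 9, W = -4), each intervened variable's structural equation is replaced by its fixed value.
Z = |X - W|  [with X=-3, W=-4]  = 1
Y = 2W - 2Z - 4  [with W=-4, Z=1]  = -14

-14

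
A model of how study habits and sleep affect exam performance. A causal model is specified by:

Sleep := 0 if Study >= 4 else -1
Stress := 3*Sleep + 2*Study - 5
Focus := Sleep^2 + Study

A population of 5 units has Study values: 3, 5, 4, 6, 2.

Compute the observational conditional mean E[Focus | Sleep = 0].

5

Conditioning on Sleep=0 selects the 3 unit(s) with Study ∈ {5, 4, 6}. Their Focus values: 5, 4, 6. Mean = 5.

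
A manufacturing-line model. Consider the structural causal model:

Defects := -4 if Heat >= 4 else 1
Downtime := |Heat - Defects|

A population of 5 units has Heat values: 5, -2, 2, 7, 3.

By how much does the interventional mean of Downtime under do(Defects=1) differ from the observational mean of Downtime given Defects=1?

1.2

The intervention sets Defects=1 in all 5 units regardless of Heat. Recomputing Downtime per unit gives 4, 3, 1, 6, 2; average 3.2.
Observing Defects=1 restricts to units where Defects's equation naturally yields 1: Heat ∈ {-2, 2, 3}. In that subpopulation Downtime = 3, 1, 2, mean 2.
Difference = 3.2 − 2 = 1.2.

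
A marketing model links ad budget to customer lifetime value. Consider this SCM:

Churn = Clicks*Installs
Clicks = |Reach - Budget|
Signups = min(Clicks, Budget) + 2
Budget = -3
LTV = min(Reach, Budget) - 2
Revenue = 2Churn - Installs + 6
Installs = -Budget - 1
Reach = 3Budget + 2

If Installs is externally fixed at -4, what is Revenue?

-22

The intervention breaks the incoming arrows to Installs: Installs = -Budget - 1 no longer applies, and Installs = -4.
Reach = 3Budget + 2  [with Budget=-3]  = -7
Clicks = |Reach - Budget|  [with Reach=-7, Budget=-3]  = 4
Churn = Clicks*Installs  [with Clicks=4, Installs=-4]  = -16
Revenue = 2Churn - Installs + 6  [with Churn=-16, Installs=-4]  = -22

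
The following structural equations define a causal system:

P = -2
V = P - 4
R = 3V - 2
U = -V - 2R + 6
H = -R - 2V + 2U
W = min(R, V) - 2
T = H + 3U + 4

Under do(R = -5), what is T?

The intervention breaks the incoming arrows to R: R = 3V - 2 no longer applies, and R = -5.
V = P - 4  [with P=-2]  = -6
U = -V - 2R + 6  [with V=-6, R=-5]  = 22
H = -R - 2V + 2U  [with R=-5, V=-6, U=22]  = 61
T = H + 3U + 4  [with H=61, U=22]  = 131

131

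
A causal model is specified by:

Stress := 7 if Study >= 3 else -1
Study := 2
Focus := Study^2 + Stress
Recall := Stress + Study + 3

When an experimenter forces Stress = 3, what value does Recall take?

8

Under do(Stress=3), the mechanism Stress := 7 if Study >= 3 else -1 is discarded; Stress is fixed at 3.
Recall = Stress + Study + 3  [with Stress=3, Study=2]  = 8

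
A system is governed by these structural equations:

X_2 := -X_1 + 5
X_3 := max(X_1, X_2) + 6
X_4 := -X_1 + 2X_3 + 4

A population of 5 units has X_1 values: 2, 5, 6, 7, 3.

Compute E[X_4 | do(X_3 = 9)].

17.4

The intervention sets X_3=9 in all 5 units regardless of X_1. Recomputing X_4 per unit gives 20, 17, 16, 15, 19; average 17.4.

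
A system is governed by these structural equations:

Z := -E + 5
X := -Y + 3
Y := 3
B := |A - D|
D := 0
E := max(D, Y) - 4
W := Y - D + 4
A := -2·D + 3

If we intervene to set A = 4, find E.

do(A=4) replaces the equation A := -2·D + 3 with the constant A = 4.
E is not downstream of the intervention, so its value is determined by the original equations.
E = max(D, Y) - 4  [with D=0, Y=3]  = -1

-1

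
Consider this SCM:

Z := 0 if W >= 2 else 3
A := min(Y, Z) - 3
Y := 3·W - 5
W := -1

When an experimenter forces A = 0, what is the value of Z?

Under do(A=0), the mechanism A := min(Y, Z) - 3 is discarded; A is fixed at 0.
Since Z is not a descendant of the intervened variable, it is unaffected.
Z = 0 if W >= 2 else 3  [with W=-1]  = 3

3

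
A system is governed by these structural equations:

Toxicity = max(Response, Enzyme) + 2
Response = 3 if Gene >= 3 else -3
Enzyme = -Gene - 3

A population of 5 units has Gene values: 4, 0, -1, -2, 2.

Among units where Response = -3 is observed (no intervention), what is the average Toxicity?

-0.25

Conditioning on Response=-3 selects the 4 unit(s) with Gene ∈ {0, -1, -2, 2}. Their Toxicity values: -1, 0, 1, -1. Mean = -0.25.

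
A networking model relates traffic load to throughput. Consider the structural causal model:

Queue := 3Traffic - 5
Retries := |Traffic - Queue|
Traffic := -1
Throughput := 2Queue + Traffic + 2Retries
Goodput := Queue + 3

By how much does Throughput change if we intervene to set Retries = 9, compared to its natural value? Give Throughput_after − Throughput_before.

The intervention breaks the incoming arrows to Retries: Retries := |Traffic - Queue| no longer applies, and Retries = 9.
Queue = 3Traffic - 5  [with Traffic=-1]  = -8
Throughput = 2Queue + Traffic + 2Retries  [with Queue=-8, Traffic=-1, Retries=9]  = 1
Without intervention: Queue = 3Traffic - 5  [with Traffic=-1]  = -8; Retries = |Traffic - Queue|  [with Traffic=-1, Queue=-8]  = 7; Throughput = 2Queue + Traffic + 2Retries  [with Queue=-8, Traffic=-1, Retries=7]  = -3.
Change = 1 − (-3) = 4.

4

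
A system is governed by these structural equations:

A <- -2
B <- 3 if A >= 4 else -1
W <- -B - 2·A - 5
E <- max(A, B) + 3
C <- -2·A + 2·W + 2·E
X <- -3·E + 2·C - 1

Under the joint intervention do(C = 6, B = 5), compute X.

The joint intervention fixes C = 6, B = 5, removing each variable's own equation.
E = max(A, B) + 3  [with A=-2, B=5]  = 8
X = -3·E + 2·C - 1  [with E=8, C=6]  = -13

-13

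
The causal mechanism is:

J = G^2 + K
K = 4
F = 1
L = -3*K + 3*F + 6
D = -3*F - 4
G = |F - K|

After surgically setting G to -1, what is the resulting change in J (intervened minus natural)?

The intervention breaks the incoming arrows to G: G = |F - K| no longer applies, and G = -1.
J = G^2 + K  [with G=-1, K=4]  = 5
Without intervention: G = |F - K|  [with F=1, K=4]  = 3; J = G^2 + K  [with G=3, K=4]  = 13.
Change = 5 − 13 = -8.

-8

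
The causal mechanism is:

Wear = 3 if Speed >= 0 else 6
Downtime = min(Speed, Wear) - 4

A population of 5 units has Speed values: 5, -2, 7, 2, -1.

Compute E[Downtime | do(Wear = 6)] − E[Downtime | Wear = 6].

3.5

Every unit gets Wear=6 under the intervention. Downtime values become 1, -6, 2, -2, -5; E[Downtime|do(Wear=6)] = -2.
Conditioning on Wear=6 selects the 2 unit(s) with Speed ∈ {-2, -1}. Their Downtime values: -6, -5. Mean = -5.5.
Difference = -2 − (-5.5) = 3.5.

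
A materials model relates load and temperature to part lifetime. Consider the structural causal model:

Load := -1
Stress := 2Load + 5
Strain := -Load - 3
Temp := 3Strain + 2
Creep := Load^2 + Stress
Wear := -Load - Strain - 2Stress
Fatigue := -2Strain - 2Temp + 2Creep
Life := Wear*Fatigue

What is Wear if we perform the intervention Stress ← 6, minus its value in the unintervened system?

-6

Under do(Stress=6), the mechanism Stress := 2Load + 5 is discarded; Stress is fixed at 6.
Strain = -Load - 3  [with Load=-1]  = -2
Wear = -Load - Strain - 2Stress  [with Load=-1, Strain=-2, Stress=6]  = -9
Without intervention: Stress = 2Load + 5  [with Load=-1]  = 3; Strain = -Load - 3  [with Load=-1]  = -2; Wear = -Load - Strain - 2Stress  [with Load=-1, Strain=-2, Stress=3]  = -3.
Change = -9 − (-3) = -6.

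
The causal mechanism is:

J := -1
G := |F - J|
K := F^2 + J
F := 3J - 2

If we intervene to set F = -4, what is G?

3

Under do(F=-4), the mechanism F := 3J - 2 is discarded; F is fixed at -4.
G = |F - J|  [with F=-4, J=-1]  = 3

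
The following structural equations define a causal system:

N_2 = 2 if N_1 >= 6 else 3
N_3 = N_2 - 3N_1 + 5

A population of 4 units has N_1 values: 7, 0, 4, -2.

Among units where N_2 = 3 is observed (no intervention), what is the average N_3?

6

E[N_3|N_2=3] averages over only the 3 units with N_2=3 (N_1 = 0, 4, -2): N_3 = 8, -4, 14, mean 6.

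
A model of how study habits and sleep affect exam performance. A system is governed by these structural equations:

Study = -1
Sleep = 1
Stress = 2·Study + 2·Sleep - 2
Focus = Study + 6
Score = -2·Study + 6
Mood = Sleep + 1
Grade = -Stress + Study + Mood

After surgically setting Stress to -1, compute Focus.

5

The intervention breaks the incoming arrows to Stress: Stress = 2·Study + 2·Sleep - 2 no longer applies, and Stress = -1.
Focus is not downstream of the intervention, so its value is determined by the original equations.
Focus = Study + 6  [with Study=-1]  = 5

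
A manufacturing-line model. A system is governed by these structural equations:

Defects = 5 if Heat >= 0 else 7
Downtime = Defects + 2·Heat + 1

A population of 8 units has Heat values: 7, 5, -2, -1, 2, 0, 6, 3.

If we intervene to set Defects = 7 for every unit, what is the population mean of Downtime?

13

Every unit gets Defects=7 under the intervention. Downtime values become 22, 18, 4, 6, 12, 8, 20, 14; E[Downtime|do(Defects=7)] = 13.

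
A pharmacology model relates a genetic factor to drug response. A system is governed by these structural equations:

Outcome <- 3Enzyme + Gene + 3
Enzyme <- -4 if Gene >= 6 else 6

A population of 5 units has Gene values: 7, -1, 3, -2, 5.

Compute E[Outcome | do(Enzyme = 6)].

Every unit gets Enzyme=6 under the intervention. Outcome values become 28, 20, 24, 19, 26; E[Outcome|do(Enzyme=6)] = 23.4.

23.4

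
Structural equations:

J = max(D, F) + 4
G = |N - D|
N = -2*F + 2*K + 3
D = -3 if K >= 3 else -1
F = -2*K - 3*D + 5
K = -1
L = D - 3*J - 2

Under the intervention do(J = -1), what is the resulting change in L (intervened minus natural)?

Intervening sets J = -1 and removes its equation (J = max(D, F) + 4).
D = -3 if K >= 3 else -1  [with K=-1]  = -1
L = D - 3*J - 2  [with D=-1, J=-1]  = 0
Without intervention: D = -3 if K >= 3 else -1  [with K=-1]  = -1; F = -2*K - 3*D + 5  [with K=-1, D=-1]  = 10; J = max(D, F) + 4  [with D=-1, F=10]  = 14; L = D - 3*J - 2  [with D=-1, J=14]  = -45.
Change = 0 − (-45) = 45.

45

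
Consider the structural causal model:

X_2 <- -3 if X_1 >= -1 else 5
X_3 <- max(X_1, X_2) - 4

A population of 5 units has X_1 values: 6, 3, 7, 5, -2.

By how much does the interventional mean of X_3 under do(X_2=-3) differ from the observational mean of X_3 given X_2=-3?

-1.45

Every unit gets X_2=-3 under the intervention. X_3 values become 2, -1, 3, 1, -6; E[X_3|do(X_2=-3)] = -0.2.
E[X_3|X_2=-3] averages over only the 4 units with X_2=-3 (X_1 = 6, 3, 7, 5): X_3 = 2, -1, 3, 1, mean 1.25.
Difference = -0.2 − 1.25 = -1.45.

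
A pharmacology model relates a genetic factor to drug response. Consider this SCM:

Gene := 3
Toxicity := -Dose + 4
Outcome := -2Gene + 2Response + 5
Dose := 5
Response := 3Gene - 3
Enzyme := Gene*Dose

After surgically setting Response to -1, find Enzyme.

Under do(Response=-1), the mechanism Response := 3Gene - 3 is discarded; Response is fixed at -1.
Since Enzyme is not a descendant of the intervened variable, it is unaffected.
Enzyme = Gene*Dose  [with Gene=3, Dose=5]  = 15

15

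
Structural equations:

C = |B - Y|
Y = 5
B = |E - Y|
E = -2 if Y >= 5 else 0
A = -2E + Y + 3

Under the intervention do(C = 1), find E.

The intervention breaks the incoming arrows to C: C = |B - Y| no longer applies, and C = 1.
Since E is not a descendant of the intervened variable, it is unaffected.
E = -2 if Y >= 5 else 0  [with Y=5]  = -2

-2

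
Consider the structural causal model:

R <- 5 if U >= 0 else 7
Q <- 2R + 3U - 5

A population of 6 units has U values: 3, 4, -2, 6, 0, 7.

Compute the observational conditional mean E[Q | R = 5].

17

Observing R=5 restricts to units where R's equation naturally yields 5: U ∈ {3, 4, 6, 0, 7}. In that subpopulation Q = 14, 17, 23, 5, 26, mean 17.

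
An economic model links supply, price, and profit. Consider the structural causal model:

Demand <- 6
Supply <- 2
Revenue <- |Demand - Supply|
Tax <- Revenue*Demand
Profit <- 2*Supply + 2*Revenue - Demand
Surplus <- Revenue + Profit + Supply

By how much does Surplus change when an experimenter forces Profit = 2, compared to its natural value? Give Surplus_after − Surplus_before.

-4

The intervention breaks the incoming arrows to Profit: Profit <- 2*Supply + 2*Revenue - Demand no longer applies, and Profit = 2.
Revenue = |Demand - Supply|  [with Demand=6, Supply=2]  = 4
Surplus = Revenue + Profit + Supply  [with Revenue=4, Profit=2, Supply=2]  = 8
Without intervention: Revenue = |Demand - Supply|  [with Demand=6, Supply=2]  = 4; Profit = 2*Supply + 2*Revenue - Demand  [with Supply=2, Revenue=4, Demand=6]  = 6; Surplus = Revenue + Profit + Supply  [with Revenue=4, Profit=6, Supply=2]  = 12.
Change = 8 − 12 = -4.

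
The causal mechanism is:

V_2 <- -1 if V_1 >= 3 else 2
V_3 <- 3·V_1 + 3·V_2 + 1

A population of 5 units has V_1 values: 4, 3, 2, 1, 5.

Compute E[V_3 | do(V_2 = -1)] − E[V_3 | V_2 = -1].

Under do(V_2=-1), V_2's equation is replaced by V_2=-1 for every unit. Per-unit V_3: 10, 7, 4, 1, 13. Mean = 7.
Conditioning on V_2=-1 selects the 3 unit(s) with V_1 ∈ {4, 3, 5}. Their V_3 values: 10, 7, 13. Mean = 10.
Difference = 7 − 10 = -3.

-3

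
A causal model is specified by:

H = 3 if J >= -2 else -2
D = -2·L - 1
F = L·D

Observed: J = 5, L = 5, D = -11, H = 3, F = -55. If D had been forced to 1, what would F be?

5

do(D=1) replaces the equation D = -2·L - 1 with the constant D = 1.
F = L·D  [with L=5, D=1]  = 5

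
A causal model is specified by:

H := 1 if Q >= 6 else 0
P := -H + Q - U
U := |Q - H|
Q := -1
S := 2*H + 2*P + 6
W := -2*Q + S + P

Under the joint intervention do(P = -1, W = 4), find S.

Setting P = -1, W = 4 by intervention discards those variables' equations.
H = 1 if Q >= 6 else 0  [with Q=-1]  = 0
S = 2*H + 2*P + 6  [with H=0, P=-1]  = 4

4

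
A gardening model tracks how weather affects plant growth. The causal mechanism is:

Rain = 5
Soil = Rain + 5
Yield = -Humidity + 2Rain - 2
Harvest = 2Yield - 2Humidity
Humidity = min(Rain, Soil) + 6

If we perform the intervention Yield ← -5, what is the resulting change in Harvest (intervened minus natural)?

-4

Intervening sets Yield = -5 and removes its equation (Yield = -Humidity + 2Rain - 2).
Soil = Rain + 5  [with Rain=5]  = 10
Humidity = min(Rain, Soil) + 6  [with Rain=5, Soil=10]  = 11
Harvest = 2Yield - 2Humidity  [with Yield=-5, Humidity=11]  = -32
Without intervention: Soil = Rain + 5  [with Rain=5]  = 10; Humidity = min(Rain, Soil) + 6  [with Rain=5, Soil=10]  = 11; Yield = -Humidity + 2Rain - 2  [with Humidity=11, Rain=5]  = -3; Harvest = 2Yield - 2Humidity  [with Yield=-3, Humidity=11]  = -28.
Change = -32 − (-28) = -4.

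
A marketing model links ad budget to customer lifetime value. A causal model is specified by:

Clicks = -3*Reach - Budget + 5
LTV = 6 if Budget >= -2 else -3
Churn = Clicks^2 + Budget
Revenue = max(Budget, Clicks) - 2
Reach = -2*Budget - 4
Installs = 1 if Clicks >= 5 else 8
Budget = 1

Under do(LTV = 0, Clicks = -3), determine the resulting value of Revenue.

Setting LTV = 0, Clicks = -3 by intervention discards those variables' equations.
Revenue = max(Budget, Clicks) - 2  [with Budget=1, Clicks=-3]  = -1

-1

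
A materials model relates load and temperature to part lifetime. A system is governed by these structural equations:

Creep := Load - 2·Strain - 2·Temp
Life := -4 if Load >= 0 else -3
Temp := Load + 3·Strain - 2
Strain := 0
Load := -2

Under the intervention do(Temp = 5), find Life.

do(Temp=5) replaces the equation Temp := Load + 3·Strain - 2 with the constant Temp = 5.
Life is not downstream of the intervention, so its value is determined by the original equations.
Life = -4 if Load >= 0 else -3  [with Load=-2]  = -3

-3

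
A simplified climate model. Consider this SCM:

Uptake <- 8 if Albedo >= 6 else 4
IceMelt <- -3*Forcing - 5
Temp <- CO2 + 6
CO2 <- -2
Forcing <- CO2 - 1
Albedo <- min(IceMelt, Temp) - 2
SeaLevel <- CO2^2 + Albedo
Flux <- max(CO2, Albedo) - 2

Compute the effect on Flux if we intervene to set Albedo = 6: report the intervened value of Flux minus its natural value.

Under do(Albedo=6), the mechanism Albedo <- min(IceMelt, Temp) - 2 is discarded; Albedo is fixed at 6.
Flux = max(CO2, Albedo) - 2  [with CO2=-2, Albedo=6]  = 4
Without intervention: Forcing = CO2 - 1  [with CO2=-2]  = -3; Temp = CO2 + 6  [with CO2=-2]  = 4; IceMelt = -3*Forcing - 5  [with Forcing=-3]  = 4; Albedo = min(IceMelt, Temp) - 2  [with IceMelt=4, Temp=4]  = 2; Flux = max(CO2, Albedo) - 2  [with CO2=-2, Albedo=2]  = 0.
Change = 4 − 0 = 4.

4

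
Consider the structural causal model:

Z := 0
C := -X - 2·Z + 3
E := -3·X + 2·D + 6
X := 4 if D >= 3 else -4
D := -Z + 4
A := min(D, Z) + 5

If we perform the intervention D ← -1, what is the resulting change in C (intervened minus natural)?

8

Under do(D=-1), the mechanism D := -Z + 4 is discarded; D is fixed at -1.
X = 4 if D >= 3 else -4  [with D=-1]  = -4
C = -X - 2·Z + 3  [with X=-4, Z=0]  = 7
Without intervention: D = -Z + 4  [with Z=0]  = 4; X = 4 if D >= 3 else -4  [with D=4]  = 4; C = -X - 2·Z + 3  [with X=4, Z=0]  = -1.
Change = 7 − (-1) = 8.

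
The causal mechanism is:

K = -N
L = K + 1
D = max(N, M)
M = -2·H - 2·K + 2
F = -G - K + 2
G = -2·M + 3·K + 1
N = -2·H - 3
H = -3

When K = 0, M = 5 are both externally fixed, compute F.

Setting K = 0, M = 5 by intervention discards those variables' equations.
G = -2·M + 3·K + 1  [with M=5, K=0]  = -9
F = -G - K + 2  [with G=-9, K=0]  = 11

11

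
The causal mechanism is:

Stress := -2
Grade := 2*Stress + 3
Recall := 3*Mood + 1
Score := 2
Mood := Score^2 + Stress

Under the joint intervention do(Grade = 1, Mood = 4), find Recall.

13

Under do(Grade = 1, Mood = 4), each intervened variable's structural equation is replaced by its fixed value.
Recall = 3*Mood + 1  [with Mood=4]  = 13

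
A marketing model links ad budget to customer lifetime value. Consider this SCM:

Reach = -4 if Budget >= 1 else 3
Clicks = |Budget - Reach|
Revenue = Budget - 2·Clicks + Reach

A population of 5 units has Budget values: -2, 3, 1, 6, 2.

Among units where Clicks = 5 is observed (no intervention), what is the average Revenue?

Conditioning on Clicks=5 selects the 2 unit(s) with Budget ∈ {-2, 1}. Their Revenue values: -9, -13. Mean = -11.

-11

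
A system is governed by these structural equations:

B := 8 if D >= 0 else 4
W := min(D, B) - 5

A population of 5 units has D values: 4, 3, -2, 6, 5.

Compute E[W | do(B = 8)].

The intervention sets B=8 in all 5 units regardless of D. Recomputing W per unit gives -1, -2, -7, 1, 0; average -1.8.

-1.8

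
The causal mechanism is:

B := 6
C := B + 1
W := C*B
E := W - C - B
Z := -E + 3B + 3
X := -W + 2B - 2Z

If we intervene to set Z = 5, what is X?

The intervention breaks the incoming arrows to Z: Z := -E + 3B + 3 no longer applies, and Z = 5.
C = B + 1  [with B=6]  = 7
W = C*B  [with C=7, B=6]  = 42
X = -W + 2B - 2Z  [with W=42, B=6, Z=5]  = -40

-40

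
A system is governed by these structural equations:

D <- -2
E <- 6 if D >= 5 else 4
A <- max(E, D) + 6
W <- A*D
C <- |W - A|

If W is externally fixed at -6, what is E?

4

The intervention breaks the incoming arrows to W: W <- A*D no longer applies, and W = -6.
Since E is not a descendant of the intervened variable, it is unaffected.
E = 6 if D >= 5 else 4  [with D=-2]  = 4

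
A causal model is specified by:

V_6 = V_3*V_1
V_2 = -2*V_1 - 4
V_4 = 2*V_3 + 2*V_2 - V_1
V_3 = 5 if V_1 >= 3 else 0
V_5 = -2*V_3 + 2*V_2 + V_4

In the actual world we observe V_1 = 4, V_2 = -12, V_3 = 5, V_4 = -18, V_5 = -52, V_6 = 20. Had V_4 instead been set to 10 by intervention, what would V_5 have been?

Intervening sets V_4 = 10 and removes its equation (V_4 = 2*V_3 + 2*V_2 - V_1).
V_2 = -2*V_1 - 4  [with V_1=4]  = -12
V_3 = 5 if V_1 >= 3 else 0  [with V_1=4]  = 5
V_5 = -2*V_3 + 2*V_2 + V_4  [with V_3=5, V_2=-12, V_4=10]  = -24

-24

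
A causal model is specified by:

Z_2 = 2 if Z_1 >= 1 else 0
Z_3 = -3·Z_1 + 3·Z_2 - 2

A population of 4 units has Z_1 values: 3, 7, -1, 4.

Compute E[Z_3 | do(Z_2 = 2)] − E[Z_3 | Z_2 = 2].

The intervention sets Z_2=2 in all 4 units regardless of Z_1. Recomputing Z_3 per unit gives -5, -17, 7, -8; average -5.75.
E[Z_3|Z_2=2] averages over only the 3 units with Z_2=2 (Z_1 = 3, 7, 4): Z_3 = -5, -17, -8, mean -10.
Difference = -5.75 − (-10) = 4.25.

4.25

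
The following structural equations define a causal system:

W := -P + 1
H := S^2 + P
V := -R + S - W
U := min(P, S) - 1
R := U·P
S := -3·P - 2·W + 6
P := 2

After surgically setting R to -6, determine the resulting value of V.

Intervening sets R = -6 and removes its equation (R := U·P).
W = -P + 1  [with P=2]  = -1
S = -3·P - 2·W + 6  [with P=2, W=-1]  = 2
V = -R + S - W  [with R=-6, S=2, W=-1]  = 9

9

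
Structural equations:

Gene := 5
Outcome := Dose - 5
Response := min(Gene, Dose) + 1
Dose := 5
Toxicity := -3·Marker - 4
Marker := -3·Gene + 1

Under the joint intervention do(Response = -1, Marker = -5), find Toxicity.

11

The joint intervention fixes Response = -1, Marker = -5, removing each variable's own equation.
Toxicity = -3·Marker - 4  [with Marker=-5]  = 11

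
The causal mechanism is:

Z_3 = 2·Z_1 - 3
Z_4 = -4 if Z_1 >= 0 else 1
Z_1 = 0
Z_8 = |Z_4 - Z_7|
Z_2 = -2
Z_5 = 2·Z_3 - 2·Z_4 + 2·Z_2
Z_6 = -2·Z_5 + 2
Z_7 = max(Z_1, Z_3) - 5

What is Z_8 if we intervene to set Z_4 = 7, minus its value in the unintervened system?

11

do(Z_4=7) replaces the equation Z_4 = -4 if Z_1 >= 0 else 1 with the constant Z_4 = 7.
Z_3 = 2·Z_1 - 3  [with Z_1=0]  = -3
Z_7 = max(Z_1, Z_3) - 5  [with Z_1=0, Z_3=-3]  = -5
Z_8 = |Z_4 - Z_7|  [with Z_4=7, Z_7=-5]  = 12
Without intervention: Z_3 = 2·Z_1 - 3  [with Z_1=0]  = -3; Z_4 = -4 if Z_1 >= 0 else 1  [with Z_1=0]  = -4; Z_7 = max(Z_1, Z_3) - 5  [with Z_1=0, Z_3=-3]  = -5; Z_8 = |Z_4 - Z_7|  [with Z_4=-4, Z_7=-5]  = 1.
Change = 12 − 1 = 11.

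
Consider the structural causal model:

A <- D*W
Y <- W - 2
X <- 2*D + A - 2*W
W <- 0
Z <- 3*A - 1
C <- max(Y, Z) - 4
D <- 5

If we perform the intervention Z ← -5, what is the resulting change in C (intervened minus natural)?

-1

Intervening sets Z = -5 and removes its equation (Z <- 3*A - 1).
Y = W - 2  [with W=0]  = -2
C = max(Y, Z) - 4  [with Y=-2, Z=-5]  = -6
Without intervention: A = D*W  [with D=5, W=0]  = 0; Y = W - 2  [with W=0]  = -2; Z = 3*A - 1  [with A=0]  = -1; C = max(Y, Z) - 4  [with Y=-2, Z=-1]  = -5.
Change = -6 − (-5) = -1.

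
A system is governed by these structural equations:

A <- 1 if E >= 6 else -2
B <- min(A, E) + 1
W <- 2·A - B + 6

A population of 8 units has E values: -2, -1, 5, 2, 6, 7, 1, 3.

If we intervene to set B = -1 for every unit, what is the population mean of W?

Under do(B=-1), B's equation is replaced by B=-1 for every unit. Per-unit W: 3, 3, 3, 3, 9, 9, 3, 3. Mean = 4.5.

4.5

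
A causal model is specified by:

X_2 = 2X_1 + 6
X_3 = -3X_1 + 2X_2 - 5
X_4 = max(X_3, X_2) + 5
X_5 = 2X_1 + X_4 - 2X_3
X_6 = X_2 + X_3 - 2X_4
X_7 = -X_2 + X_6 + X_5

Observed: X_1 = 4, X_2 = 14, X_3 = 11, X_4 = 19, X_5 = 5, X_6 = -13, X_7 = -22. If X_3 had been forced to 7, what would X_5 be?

do(X_3=7) replaces the equation X_3 = -3X_1 + 2X_2 - 5 with the constant X_3 = 7.
X_2 = 2X_1 + 6  [with X_1=4]  = 14
X_4 = max(X_3, X_2) + 5  [with X_3=7, X_2=14]  = 19
X_5 = 2X_1 + X_4 - 2X_3  [with X_1=4, X_4=19, X_3=7]  = 13

13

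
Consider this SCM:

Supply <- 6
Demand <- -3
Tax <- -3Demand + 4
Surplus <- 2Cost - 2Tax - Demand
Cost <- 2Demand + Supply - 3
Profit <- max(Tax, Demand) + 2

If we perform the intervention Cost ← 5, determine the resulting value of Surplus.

-13

The intervention breaks the incoming arrows to Cost: Cost <- 2Demand + Supply - 3 no longer applies, and Cost = 5.
Tax = -3Demand + 4  [with Demand=-3]  = 13
Surplus = 2Cost - 2Tax - Demand  [with Cost=5, Tax=13, Demand=-3]  = -13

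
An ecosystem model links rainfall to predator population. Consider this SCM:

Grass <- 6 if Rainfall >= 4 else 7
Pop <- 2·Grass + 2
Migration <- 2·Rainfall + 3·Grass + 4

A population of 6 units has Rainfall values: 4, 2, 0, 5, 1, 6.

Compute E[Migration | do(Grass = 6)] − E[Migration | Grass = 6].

The intervention sets Grass=6 in all 6 units regardless of Rainfall. Recomputing Migration per unit gives 30, 26, 22, 32, 24, 34; average 28.
Observing Grass=6 restricts to units where Grass's equation naturally yields 6: Rainfall ∈ {4, 5, 6}. In that subpopulation Migration = 30, 32, 34, mean 32.
Difference = 28 − 32 = -4.

-4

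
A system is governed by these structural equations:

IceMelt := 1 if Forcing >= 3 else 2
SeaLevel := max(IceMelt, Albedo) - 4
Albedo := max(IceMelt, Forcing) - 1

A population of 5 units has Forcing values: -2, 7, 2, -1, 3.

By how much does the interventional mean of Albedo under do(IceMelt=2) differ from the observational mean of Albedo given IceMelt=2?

1.2

do(IceMelt=2) breaks IceMelt's dependence on Forcing. With IceMelt=2 fixed, Albedo across the units is 1, 6, 1, 1, 2, mean 2.2.
Conditioning on IceMelt=2 selects the 3 unit(s) with Forcing ∈ {-2, 2, -1}. Their Albedo values: 1, 1, 1. Mean = 1.
Difference = 2.2 − 1 = 1.2.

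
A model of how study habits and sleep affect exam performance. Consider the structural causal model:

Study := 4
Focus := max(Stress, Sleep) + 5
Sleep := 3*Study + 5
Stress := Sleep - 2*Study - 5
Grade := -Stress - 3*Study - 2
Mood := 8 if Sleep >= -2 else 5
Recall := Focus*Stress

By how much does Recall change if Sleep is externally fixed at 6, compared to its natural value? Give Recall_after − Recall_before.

-165

Under do(Sleep=6), the mechanism Sleep := 3*Study + 5 is discarded; Sleep is fixed at 6.
Stress = Sleep - 2*Study - 5  [with Sleep=6, Study=4]  = -7
Focus = max(Stress, Sleep) + 5  [with Stress=-7, Sleep=6]  = 11
Recall = Focus*Stress  [with Focus=11, Stress=-7]  = -77
Without intervention: Sleep = 3*Study + 5  [with Study=4]  = 17; Stress = Sleep - 2*Study - 5  [with Sleep=17, Study=4]  = 4; Focus = max(Stress, Sleep) + 5  [with Stress=4, Sleep=17]  = 22; Recall = Focus*Stress  [with Focus=22, Stress=4]  = 88.
Change = -77 − 88 = -165.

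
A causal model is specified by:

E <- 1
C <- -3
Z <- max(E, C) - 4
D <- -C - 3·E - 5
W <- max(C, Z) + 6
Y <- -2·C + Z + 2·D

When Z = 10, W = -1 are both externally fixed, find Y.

6

Setting Z = 10, W = -1 by intervention discards those variables' equations.
D = -C - 3·E - 5  [with C=-3, E=1]  = -5
Y = -2·C + Z + 2·D  [with C=-3, Z=10, D=-5]  = 6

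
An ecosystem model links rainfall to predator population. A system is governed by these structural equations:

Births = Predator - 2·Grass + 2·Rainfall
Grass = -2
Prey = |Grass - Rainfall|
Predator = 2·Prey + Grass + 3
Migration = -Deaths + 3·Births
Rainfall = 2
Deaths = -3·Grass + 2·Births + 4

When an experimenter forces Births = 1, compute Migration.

-9

Under do(Births=1), the mechanism Births = Predator - 2·Grass + 2·Rainfall is discarded; Births is fixed at 1.
Deaths = -3·Grass + 2·Births + 4  [with Grass=-2, Births=1]  = 12
Migration = -Deaths + 3·Births  [with Deaths=12, Births=1]  = -9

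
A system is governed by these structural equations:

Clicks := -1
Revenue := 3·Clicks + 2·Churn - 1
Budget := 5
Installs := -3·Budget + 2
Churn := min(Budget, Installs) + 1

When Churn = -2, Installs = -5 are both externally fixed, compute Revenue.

The joint intervention fixes Churn = -2, Installs = -5, removing each variable's own equation.
Revenue = 3·Clicks + 2·Churn - 1  [with Clicks=-1, Churn=-2]  = -8

-8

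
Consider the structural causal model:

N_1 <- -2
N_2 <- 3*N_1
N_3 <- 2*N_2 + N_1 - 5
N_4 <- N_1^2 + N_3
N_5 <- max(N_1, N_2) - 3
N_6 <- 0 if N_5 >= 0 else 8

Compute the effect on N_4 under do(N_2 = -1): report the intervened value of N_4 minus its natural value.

10

Under do(N_2=-1), the mechanism N_2 <- 3*N_1 is discarded; N_2 is fixed at -1.
N_3 = 2*N_2 + N_1 - 5  [with N_2=-1, N_1=-2]  = -9
N_4 = N_1^2 + N_3  [with N_1=-2, N_3=-9]  = -5
Without intervention: N_2 = 3*N_1  [with N_1=-2]  = -6; N_3 = 2*N_2 + N_1 - 5  [with N_2=-6, N_1=-2]  = -19; N_4 = N_1^2 + N_3  [with N_1=-2, N_3=-19]  = -15.
Change = -5 − (-15) = 10.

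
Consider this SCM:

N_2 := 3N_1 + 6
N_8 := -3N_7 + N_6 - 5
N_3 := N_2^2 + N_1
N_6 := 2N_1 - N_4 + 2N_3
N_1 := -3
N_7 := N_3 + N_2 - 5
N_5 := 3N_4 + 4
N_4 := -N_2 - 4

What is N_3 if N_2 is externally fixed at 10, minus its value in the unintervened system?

The intervention breaks the incoming arrows to N_2: N_2 := 3N_1 + 6 no longer applies, and N_2 = 10.
N_3 = N_2^2 + N_1  [with N_2=10, N_1=-3]  = 97
Without intervention: N_2 = 3N_1 + 6  [with N_1=-3]  = -3; N_3 = N_2^2 + N_1  [with N_2=-3, N_1=-3]  = 6.
Change = 97 − 6 = 91.

91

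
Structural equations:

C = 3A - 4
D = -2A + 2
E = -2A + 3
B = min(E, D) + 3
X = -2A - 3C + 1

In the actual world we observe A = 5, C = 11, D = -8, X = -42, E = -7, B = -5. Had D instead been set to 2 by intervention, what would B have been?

-4

The intervention breaks the incoming arrows to D: D = -2A + 2 no longer applies, and D = 2.
E = -2A + 3  [with A=5]  = -7
B = min(E, D) + 3  [with E=-7, D=2]  = -4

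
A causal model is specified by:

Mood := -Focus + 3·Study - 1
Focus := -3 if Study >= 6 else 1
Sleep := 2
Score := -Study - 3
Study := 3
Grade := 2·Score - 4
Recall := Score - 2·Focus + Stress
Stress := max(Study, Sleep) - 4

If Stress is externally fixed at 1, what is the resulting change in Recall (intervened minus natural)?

The intervention breaks the incoming arrows to Stress: Stress := max(Study, Sleep) - 4 no longer applies, and Stress = 1.
Focus = -3 if Study >= 6 else 1  [with Study=3]  = 1
Score = -Study - 3  [with Study=3]  = -6
Recall = Score - 2·Focus + Stress  [with Score=-6, Focus=1, Stress=1]  = -7
Without intervention: Stress = max(Study, Sleep) - 4  [with Study=3, Sleep=2]  = -1; Focus = -3 if Study >= 6 else 1  [with Study=3]  = 1; Score = -Study - 3  [with Study=3]  = -6; Recall = Score - 2·Focus + Stress  [with Score=-6, Focus=1, Stress=-1]  = -9.
Change = -7 − (-9) = 2.

2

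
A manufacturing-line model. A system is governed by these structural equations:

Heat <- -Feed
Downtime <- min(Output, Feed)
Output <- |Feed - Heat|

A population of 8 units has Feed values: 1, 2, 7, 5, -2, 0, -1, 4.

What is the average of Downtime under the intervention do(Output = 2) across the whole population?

0.75

Every unit gets Output=2 under the intervention. Downtime values become 1, 2, 2, 2, -2, 0, -1, 2; E[Downtime|do(Output=2)] = 0.75.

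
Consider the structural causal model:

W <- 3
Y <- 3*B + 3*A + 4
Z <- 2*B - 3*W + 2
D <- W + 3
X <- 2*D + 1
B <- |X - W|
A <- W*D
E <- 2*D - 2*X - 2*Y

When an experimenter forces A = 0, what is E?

-82

The intervention breaks the incoming arrows to A: A <- W*D no longer applies, and A = 0.
D = W + 3  [with W=3]  = 6
X = 2*D + 1  [with D=6]  = 13
B = |X - W|  [with X=13, W=3]  = 10
Y = 3*B + 3*A + 4  [with B=10, A=0]  = 34
E = 2*D - 2*X - 2*Y  [with D=6, X=13, Y=34]  = -82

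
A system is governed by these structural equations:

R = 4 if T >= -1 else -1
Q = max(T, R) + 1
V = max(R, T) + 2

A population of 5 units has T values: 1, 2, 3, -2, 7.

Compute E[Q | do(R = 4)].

5.6

The intervention sets R=4 in all 5 units regardless of T. Recomputing Q per unit gives 5, 5, 5, 5, 8; average 5.6.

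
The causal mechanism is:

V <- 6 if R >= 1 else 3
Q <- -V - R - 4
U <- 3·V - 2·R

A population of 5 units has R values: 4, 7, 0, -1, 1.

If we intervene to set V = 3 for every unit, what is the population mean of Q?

-9.2

do(V=3) breaks V's dependence on R. With V=3 fixed, Q across the units is -11, -14, -7, -6, -8, mean -9.2.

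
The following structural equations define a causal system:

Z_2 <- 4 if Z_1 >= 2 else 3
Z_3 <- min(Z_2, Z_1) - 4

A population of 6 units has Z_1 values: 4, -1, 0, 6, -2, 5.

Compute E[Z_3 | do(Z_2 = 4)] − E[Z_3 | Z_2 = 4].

-2.5

Every unit gets Z_2=4 under the intervention. Z_3 values become 0, -5, -4, 0, -6, 0; E[Z_3|do(Z_2=4)] = -2.5.
Conditioning on Z_2=4 selects the 3 unit(s) with Z_1 ∈ {4, 6, 5}. Their Z_3 values: 0, 0, 0. Mean = 0.
Difference = -2.5 − 0 = -2.5.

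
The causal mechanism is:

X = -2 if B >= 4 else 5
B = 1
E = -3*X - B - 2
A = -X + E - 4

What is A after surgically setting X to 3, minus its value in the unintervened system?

8

Under do(X=3), the mechanism X = -2 if B >= 4 else 5 is discarded; X is fixed at 3.
E = -3*X - B - 2  [with X=3, B=1]  = -12
A = -X + E - 4  [with X=3, E=-12]  = -19
Without intervention: X = -2 if B >= 4 else 5  [with B=1]  = 5; E = -3*X - B - 2  [with X=5, B=1]  = -18; A = -X + E - 4  [with X=5, E=-18]  = -27.
Change = -19 − (-27) = 8.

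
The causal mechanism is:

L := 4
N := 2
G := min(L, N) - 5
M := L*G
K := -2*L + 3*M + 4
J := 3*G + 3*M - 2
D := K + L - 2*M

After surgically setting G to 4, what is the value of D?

16

The intervention breaks the incoming arrows to G: G := min(L, N) - 5 no longer applies, and G = 4.
M = L*G  [with L=4, G=4]  = 16
K = -2*L + 3*M + 4  [with L=4, M=16]  = 44
D = K + L - 2*M  [with K=44, L=4, M=16]  = 16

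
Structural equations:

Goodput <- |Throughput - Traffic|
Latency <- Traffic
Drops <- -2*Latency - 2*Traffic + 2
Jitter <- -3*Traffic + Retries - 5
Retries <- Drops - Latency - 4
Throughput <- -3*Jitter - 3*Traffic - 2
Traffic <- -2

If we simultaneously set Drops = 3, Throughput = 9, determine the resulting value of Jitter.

2

The joint intervention fixes Drops = 3, Throughput = 9, removing each variable's own equation.
Latency = Traffic  [with Traffic=-2]  = -2
Retries = Drops - Latency - 4  [with Drops=3, Latency=-2]  = 1
Jitter = -3*Traffic + Retries - 5  [with Traffic=-2, Retries=1]  = 2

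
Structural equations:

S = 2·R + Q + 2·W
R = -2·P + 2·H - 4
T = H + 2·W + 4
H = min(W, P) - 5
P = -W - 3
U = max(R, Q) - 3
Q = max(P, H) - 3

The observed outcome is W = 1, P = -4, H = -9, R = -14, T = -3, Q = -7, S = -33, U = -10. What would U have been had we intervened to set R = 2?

-1

do(R=2) replaces the equation R = -2·P + 2·H - 4 with the constant R = 2.
P = -W - 3  [with W=1]  = -4
H = min(W, P) - 5  [with W=1, P=-4]  = -9
Q = max(P, H) - 3  [with P=-4, H=-9]  = -7
U = max(R, Q) - 3  [with R=2, Q=-7]  = -1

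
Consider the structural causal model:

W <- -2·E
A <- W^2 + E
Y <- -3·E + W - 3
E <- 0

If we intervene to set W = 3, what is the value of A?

9

The intervention breaks the incoming arrows to W: W <- -2·E no longer applies, and W = 3.
A = W^2 + E  [with W=3, E=0]  = 9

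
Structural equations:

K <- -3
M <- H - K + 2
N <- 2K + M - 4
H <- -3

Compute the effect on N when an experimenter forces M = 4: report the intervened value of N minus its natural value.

2

The intervention breaks the incoming arrows to M: M <- H - K + 2 no longer applies, and M = 4.
N = 2K + M - 4  [with K=-3, M=4]  = -6
Without intervention: M = H - K + 2  [with H=-3, K=-3]  = 2; N = 2K + M - 4  [with K=-3, M=2]  = -8.
Change = -6 − (-8) = 2.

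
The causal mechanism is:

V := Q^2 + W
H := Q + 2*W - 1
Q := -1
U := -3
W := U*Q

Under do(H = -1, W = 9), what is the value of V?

10

The joint intervention fixes H = -1, W = 9, removing each variable's own equation.
V = Q^2 + W  [with Q=-1, W=9]  = 10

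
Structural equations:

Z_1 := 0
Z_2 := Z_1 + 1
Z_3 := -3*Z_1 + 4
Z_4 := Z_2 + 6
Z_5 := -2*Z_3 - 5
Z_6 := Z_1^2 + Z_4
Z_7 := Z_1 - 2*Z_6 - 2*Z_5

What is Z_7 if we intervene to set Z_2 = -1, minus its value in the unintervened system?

Under do(Z_2=-1), the mechanism Z_2 := Z_1 + 1 is discarded; Z_2 is fixed at -1.
Z_3 = -3*Z_1 + 4  [with Z_1=0]  = 4
Z_4 = Z_2 + 6  [with Z_2=-1]  = 5
Z_5 = -2*Z_3 - 5  [with Z_3=4]  = -13
Z_6 = Z_1^2 + Z_4  [with Z_1=0, Z_4=5]  = 5
Z_7 = Z_1 - 2*Z_6 - 2*Z_5  [with Z_1=0, Z_6=5, Z_5=-13]  = 16
Without intervention: Z_2 = Z_1 + 1  [with Z_1=0]  = 1; Z_3 = -3*Z_1 + 4  [with Z_1=0]  = 4; Z_4 = Z_2 + 6  [with Z_2=1]  = 7; Z_5 = -2*Z_3 - 5  [with Z_3=4]  = -13; Z_6 = Z_1^2 + Z_4  [with Z_1=0, Z_4=7]  = 7; Z_7 = Z_1 - 2*Z_6 - 2*Z_5  [with Z_1=0, Z_6=7, Z_5=-13]  = 12.
Change = 16 − 12 = 4.

4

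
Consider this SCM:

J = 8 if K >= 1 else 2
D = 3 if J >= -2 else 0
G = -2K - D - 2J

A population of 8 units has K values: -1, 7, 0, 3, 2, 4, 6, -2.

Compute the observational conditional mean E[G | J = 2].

E[G|J=2] averages over only the 3 units with J=2 (K = -1, 0, -2): G = -5, -7, -3, mean -5.

-5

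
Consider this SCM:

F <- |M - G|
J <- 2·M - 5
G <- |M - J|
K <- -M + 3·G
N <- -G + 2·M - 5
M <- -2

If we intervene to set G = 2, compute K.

8

The intervention breaks the incoming arrows to G: G <- |M - J| no longer applies, and G = 2.
K = -M + 3·G  [with M=-2, G=2]  = 8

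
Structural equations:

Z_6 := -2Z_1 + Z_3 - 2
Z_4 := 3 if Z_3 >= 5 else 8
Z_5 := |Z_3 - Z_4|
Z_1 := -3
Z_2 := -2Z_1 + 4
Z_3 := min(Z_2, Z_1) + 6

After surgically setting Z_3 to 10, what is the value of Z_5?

do(Z_3=10) replaces the equation Z_3 := min(Z_2, Z_1) + 6 with the constant Z_3 = 10.
Z_4 = 3 if Z_3 >= 5 else 8  [with Z_3=10]  = 3
Z_5 = |Z_3 - Z_4|  [with Z_3=10, Z_4=3]  = 7

7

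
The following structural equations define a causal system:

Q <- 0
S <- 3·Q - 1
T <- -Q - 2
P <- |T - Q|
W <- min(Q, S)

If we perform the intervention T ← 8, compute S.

Under do(T=8), the mechanism T <- -Q - 2 is discarded; T is fixed at 8.
Since S is not a descendant of the intervened variable, it is unaffected.
S = 3·Q - 1  [with Q=0]  = -1

-1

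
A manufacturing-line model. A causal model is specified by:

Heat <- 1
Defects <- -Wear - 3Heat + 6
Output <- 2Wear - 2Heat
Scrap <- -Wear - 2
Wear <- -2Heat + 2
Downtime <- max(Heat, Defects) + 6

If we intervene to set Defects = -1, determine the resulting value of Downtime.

7

The intervention breaks the incoming arrows to Defects: Defects <- -Wear - 3Heat + 6 no longer applies, and Defects = -1.
Downtime = max(Heat, Defects) + 6  [with Heat=1, Defects=-1]  = 7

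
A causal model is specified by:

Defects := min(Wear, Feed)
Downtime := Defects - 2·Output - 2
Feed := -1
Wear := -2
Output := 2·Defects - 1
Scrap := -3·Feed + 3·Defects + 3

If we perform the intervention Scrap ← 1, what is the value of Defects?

Under do(Scrap=1), the mechanism Scrap := -3·Feed + 3·Defects + 3 is discarded; Scrap is fixed at 1.
Since Defects is not a descendant of the intervened variable, it is unaffected.
Defects = min(Wear, Feed)  [with Wear=-2, Feed=-1]  = -2

-2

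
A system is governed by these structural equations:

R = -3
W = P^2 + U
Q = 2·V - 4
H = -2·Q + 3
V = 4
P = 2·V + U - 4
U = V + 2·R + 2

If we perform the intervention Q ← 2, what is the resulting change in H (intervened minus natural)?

Intervening sets Q = 2 and removes its equation (Q = 2·V - 4).
H = -2·Q + 3  [with Q=2]  = -1
Without intervention: Q = 2·V - 4  [with V=4]  = 4; H = -2·Q + 3  [with Q=4]  = -5.
Change = -1 − (-5) = 4.

4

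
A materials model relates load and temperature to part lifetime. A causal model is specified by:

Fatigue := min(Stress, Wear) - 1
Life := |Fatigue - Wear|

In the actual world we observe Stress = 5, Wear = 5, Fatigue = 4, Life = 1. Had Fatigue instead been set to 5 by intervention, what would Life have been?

0

The intervention breaks the incoming arrows to Fatigue: Fatigue := min(Stress, Wear) - 1 no longer applies, and Fatigue = 5.
Life = |Fatigue - Wear|  [with Fatigue=5, Wear=5]  = 0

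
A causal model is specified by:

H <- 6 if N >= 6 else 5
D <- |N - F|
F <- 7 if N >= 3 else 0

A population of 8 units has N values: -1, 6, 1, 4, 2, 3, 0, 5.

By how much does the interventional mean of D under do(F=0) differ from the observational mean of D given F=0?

1.75

Under do(F=0), F's equation is replaced by F=0 for every unit. Per-unit D: 1, 6, 1, 4, 2, 3, 0, 5. Mean = 2.75.
E[D|F=0] averages over only the 4 units with F=0 (N = -1, 1, 2, 0): D = 1, 1, 2, 0, mean 1.
Difference = 2.75 − 1 = 1.75.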